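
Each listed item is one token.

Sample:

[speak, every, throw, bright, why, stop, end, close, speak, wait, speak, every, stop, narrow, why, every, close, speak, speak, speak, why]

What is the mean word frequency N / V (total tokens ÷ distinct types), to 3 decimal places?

N = 21 tokens, V = 10 types.
Mean frequency = N / V = 21 / 10 = 2.100

2.100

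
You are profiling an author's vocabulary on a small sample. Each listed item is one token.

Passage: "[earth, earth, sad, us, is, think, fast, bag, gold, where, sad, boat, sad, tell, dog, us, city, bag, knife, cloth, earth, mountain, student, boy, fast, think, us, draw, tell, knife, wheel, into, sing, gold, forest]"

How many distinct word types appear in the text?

Distinct types: {bag, boat, boy, city, cloth, dog, draw, earth, fast, forest, gold, into, is, knife, mountain, sad, sing, student, tell, think, us, wheel, where}
V = 23

23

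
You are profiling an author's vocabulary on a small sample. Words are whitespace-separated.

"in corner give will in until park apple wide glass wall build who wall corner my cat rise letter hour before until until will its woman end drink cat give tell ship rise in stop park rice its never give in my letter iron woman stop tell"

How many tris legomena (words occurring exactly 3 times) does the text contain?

Frequencies: in:4, give:3, until:3, corner:2, will:2, park:2, wall:2, my:2, cat:2, rise:2, letter:2, its:2, woman:2, tell:2, stop:2, apple:1, wide:1, glass:1, build:1, who:1, … (8 more, each freq 1)
Words with frequency 3: give, until

2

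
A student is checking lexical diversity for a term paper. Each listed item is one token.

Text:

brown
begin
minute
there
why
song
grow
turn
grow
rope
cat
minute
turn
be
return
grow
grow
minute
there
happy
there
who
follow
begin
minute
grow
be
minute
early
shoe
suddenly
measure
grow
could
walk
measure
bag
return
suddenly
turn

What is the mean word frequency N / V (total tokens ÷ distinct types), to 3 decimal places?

N = 40 tokens, V = 22 types.
Mean frequency = N / V = 40 / 22 = 1.818

1.818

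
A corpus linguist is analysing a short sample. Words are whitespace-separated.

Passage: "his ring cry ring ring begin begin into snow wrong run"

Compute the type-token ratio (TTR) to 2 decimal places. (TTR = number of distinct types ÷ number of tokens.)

0.73

N = 11 tokens, V = 8 types.
TTR = V / N = 8 / 11 = 0.73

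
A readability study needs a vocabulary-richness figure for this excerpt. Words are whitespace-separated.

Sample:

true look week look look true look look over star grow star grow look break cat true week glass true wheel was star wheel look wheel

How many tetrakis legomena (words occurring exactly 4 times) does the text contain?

1

Frequencies: look:7, true:4, star:3, wheel:3, week:2, grow:2, over:1, break:1, cat:1, glass:1, was:1
Words with frequency 4: true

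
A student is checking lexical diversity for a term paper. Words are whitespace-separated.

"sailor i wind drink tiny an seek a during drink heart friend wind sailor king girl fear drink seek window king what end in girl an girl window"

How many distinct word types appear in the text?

Distinct types: {a, an, drink, during, end, fear, friend, girl, heart, i, in, king, sailor, seek, tiny, what, wind, window}
V = 18

18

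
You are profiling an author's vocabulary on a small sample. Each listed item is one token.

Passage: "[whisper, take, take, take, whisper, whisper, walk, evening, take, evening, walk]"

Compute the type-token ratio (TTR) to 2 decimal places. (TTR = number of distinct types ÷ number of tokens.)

N = 11 tokens, V = 4 types.
TTR = V / N = 4 / 11 = 0.36

0.36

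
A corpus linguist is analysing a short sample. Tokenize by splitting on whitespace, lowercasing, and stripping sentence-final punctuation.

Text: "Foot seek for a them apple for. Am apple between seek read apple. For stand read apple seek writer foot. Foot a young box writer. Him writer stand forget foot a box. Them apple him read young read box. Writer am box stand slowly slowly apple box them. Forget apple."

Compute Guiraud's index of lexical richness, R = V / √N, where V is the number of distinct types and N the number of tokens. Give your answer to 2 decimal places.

2.26

N = 50, V = 16.
√N = 7.071068
R = 16 / 7.071068 = 2.26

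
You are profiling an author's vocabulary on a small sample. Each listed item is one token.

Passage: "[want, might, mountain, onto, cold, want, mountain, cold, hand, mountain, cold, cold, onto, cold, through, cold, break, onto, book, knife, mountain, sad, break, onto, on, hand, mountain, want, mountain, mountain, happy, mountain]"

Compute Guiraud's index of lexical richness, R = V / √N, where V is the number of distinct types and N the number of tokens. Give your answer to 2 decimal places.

N = 32, V = 13.
√N = 5.656854
R = 13 / 5.656854 = 2.30

2.30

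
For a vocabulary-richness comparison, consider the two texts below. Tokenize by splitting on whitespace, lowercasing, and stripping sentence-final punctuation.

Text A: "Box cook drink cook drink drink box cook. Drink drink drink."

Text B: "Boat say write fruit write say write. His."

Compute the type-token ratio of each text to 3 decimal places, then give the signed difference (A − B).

-0.352

TTR(A) = 3/11 = 0.273
TTR(B) = 5/8 = 0.625
Difference = 0.273 − 0.625 = -0.352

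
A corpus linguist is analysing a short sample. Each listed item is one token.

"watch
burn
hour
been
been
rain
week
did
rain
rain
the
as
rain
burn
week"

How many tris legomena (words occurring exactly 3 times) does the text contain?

Frequencies: rain:4, burn:2, been:2, week:2, watch:1, hour:1, did:1, the:1, as:1
Words with frequency 3: (none)

0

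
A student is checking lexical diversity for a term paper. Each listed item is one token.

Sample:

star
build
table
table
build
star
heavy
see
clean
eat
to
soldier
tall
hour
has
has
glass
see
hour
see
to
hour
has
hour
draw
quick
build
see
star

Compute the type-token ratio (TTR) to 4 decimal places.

0.5172

N = 29 tokens, V = 15 types.
TTR = V / N = 15 / 29 = 0.5172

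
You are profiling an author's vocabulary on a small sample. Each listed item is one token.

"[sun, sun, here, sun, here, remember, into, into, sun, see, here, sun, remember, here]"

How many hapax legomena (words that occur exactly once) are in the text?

1

Frequencies: sun:5, here:4, remember:2, into:2, see:1
Hapax (freq=1): see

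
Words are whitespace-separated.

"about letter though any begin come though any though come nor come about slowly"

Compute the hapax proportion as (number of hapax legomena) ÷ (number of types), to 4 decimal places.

0.5000

Frequencies: though:3, come:3, about:2, any:2, letter:1, begin:1, nor:1, slowly:1
Hapax count = 4; type count = 8.
Ratio = 4 / 8 = 0.5000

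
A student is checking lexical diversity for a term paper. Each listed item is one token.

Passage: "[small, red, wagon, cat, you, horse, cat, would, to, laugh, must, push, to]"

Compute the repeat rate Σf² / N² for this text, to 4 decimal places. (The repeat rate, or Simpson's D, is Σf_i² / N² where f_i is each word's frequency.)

0.1006

Frequencies: cat:2, to:2, small:1, red:1, wagon:1, you:1, horse:1, would:1, laugh:1, must:1, push:1
Σf² = 17; N² = 169
Repeat rate = 17 / 169 = 0.1006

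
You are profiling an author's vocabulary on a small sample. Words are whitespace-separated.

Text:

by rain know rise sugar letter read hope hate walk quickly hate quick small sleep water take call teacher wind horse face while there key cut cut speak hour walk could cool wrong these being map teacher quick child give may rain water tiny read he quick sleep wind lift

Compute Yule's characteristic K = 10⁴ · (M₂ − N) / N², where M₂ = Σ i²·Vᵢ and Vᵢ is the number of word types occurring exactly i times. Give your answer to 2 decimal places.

Frequencies: quick:3, rain:2, read:2, hate:2, walk:2, sleep:2, water:2, teacher:2, wind:2, cut:2, by:1, know:1, rise:1, sugar:1, letter:1, hope:1, quickly:1, small:1, take:1, call:1, … (19 more, each freq 1)
N = 50. Frequency spectrum: V_1=29, V_2=9, V_3=1
M₂ = 1²·29 + 2²·9 + 3²·1 = 74
K = 10000 × (74 − 50) / 50² = 96.00

96.00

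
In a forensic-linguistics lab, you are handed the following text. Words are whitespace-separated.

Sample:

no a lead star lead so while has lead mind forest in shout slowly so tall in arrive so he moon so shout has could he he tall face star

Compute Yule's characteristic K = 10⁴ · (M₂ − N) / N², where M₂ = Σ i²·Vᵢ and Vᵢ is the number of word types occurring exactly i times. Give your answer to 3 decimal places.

377.778

Frequencies: so:4, lead:3, he:3, star:2, has:2, in:2, shout:2, tall:2, no:1, a:1, while:1, mind:1, forest:1, slowly:1, arrive:1, moon:1, could:1, face:1
N = 30. Frequency spectrum: V_1=10, V_2=5, V_3=2, V_4=1
M₂ = 1²·10 + 2²·5 + 3²·2 + 4²·1 = 64
K = 10000 × (64 − 30) / 30² = 377.778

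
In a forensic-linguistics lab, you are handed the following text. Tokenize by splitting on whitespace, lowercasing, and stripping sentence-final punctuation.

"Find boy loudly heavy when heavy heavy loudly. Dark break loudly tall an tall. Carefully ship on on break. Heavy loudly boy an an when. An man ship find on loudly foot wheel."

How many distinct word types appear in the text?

15

Distinct types: {an, boy, break, carefully, dark, find, foot, heavy, loudly, man, on, ship, tall, wheel, when}
V = 15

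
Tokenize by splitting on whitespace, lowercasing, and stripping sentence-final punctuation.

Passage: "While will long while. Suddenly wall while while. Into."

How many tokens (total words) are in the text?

9

Tokens: while, will, long, while, suddenly, wall, while, while, into
N = 9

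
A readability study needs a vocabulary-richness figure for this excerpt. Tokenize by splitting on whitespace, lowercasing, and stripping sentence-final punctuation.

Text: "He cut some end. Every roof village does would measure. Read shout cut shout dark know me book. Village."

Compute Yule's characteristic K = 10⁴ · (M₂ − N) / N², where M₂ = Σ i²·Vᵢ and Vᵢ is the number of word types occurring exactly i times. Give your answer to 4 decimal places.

Frequencies: cut:2, village:2, shout:2, he:1, some:1, end:1, every:1, roof:1, does:1, would:1, measure:1, read:1, dark:1, know:1, me:1, book:1
N = 19. Frequency spectrum: V_1=13, V_2=3
M₂ = 1²·13 + 2²·3 = 25
K = 10000 × (25 − 19) / 19² = 166.2050

166.2050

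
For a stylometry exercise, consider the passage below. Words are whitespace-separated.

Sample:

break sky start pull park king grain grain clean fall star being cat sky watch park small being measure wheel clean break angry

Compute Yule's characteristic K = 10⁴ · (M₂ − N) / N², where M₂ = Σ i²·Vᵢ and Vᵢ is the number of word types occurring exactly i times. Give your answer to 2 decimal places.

Frequencies: break:2, sky:2, park:2, grain:2, clean:2, being:2, start:1, pull:1, king:1, fall:1, star:1, cat:1, watch:1, small:1, measure:1, wheel:1, angry:1
N = 23. Frequency spectrum: V_1=11, V_2=6
M₂ = 1²·11 + 2²·6 = 35
K = 10000 × (35 − 23) / 23² = 226.84

226.84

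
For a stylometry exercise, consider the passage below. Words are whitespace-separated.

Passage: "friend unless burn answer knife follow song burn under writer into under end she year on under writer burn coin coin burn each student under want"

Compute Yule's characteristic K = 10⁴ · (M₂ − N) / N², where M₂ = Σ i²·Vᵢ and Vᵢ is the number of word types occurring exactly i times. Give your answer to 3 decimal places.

414.201

Frequencies: burn:4, under:4, writer:2, coin:2, friend:1, unless:1, answer:1, knife:1, follow:1, song:1, into:1, end:1, she:1, year:1, on:1, each:1, student:1, want:1
N = 26. Frequency spectrum: V_1=14, V_2=2, V_4=2
M₂ = 1²·14 + 2²·2 + 4²·2 = 54
K = 10000 × (54 − 26) / 26² = 414.201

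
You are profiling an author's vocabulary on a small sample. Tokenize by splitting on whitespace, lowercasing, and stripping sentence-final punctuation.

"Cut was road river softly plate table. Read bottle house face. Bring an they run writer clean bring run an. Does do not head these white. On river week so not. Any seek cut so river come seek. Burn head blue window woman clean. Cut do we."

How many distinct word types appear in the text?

34

Distinct types: {an, any, blue, bottle, bring, burn, clean, come, cut, do, does, face, head, house, not, on, plate, read, river, road, run, seek, so, softly, table, these, they, was, we, week, white, window, woman, writer}
V = 34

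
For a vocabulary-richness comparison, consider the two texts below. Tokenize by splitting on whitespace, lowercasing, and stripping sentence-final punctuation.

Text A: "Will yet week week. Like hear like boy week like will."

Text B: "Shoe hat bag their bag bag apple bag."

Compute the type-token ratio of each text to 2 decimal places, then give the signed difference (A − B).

-0.08

TTR(A) = 6/11 = 0.55
TTR(B) = 5/8 = 0.63
Difference = 0.55 − 0.63 = -0.08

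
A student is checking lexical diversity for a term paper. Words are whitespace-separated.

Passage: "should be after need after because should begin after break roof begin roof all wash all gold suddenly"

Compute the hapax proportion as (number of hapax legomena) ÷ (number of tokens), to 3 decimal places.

Frequencies: after:3, should:2, begin:2, roof:2, all:2, be:1, need:1, because:1, break:1, wash:1, gold:1, suddenly:1
Hapax count = 7; token count = 18.
Ratio = 7 / 18 = 0.389

0.389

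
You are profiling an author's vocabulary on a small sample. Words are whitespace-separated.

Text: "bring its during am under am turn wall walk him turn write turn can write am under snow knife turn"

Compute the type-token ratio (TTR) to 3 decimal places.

N = 20 tokens, V = 13 types.
TTR = V / N = 13 / 20 = 0.650

0.650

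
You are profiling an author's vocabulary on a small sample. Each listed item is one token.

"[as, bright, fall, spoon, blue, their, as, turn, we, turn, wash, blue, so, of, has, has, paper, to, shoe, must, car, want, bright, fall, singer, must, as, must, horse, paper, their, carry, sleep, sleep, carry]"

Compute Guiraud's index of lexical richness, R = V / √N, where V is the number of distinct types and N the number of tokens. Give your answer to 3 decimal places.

3.719

N = 35, V = 22.
√N = 5.916080
R = 22 / 5.916080 = 3.719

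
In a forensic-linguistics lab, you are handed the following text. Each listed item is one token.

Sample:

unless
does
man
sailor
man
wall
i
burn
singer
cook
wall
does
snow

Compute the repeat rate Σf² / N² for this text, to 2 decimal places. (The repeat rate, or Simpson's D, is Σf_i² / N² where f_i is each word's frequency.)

Frequencies: does:2, man:2, wall:2, unless:1, sailor:1, i:1, burn:1, singer:1, cook:1, snow:1
Σf² = 19; N² = 169
Repeat rate = 19 / 169 = 0.11

0.11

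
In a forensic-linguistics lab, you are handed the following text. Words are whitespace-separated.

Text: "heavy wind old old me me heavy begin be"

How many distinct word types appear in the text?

Distinct types: {be, begin, heavy, me, old, wind}
V = 6

6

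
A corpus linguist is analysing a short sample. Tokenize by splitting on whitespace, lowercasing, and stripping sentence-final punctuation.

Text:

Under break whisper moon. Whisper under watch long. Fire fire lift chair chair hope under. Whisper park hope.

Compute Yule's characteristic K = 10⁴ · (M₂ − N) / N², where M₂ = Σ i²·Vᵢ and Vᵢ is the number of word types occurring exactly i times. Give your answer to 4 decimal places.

Frequencies: under:3, whisper:3, fire:2, chair:2, hope:2, break:1, moon:1, watch:1, long:1, lift:1, park:1
N = 18. Frequency spectrum: V_1=6, V_2=3, V_3=2
M₂ = 1²·6 + 2²·3 + 3²·2 = 36
K = 10000 × (36 − 18) / 18² = 555.5556

555.5556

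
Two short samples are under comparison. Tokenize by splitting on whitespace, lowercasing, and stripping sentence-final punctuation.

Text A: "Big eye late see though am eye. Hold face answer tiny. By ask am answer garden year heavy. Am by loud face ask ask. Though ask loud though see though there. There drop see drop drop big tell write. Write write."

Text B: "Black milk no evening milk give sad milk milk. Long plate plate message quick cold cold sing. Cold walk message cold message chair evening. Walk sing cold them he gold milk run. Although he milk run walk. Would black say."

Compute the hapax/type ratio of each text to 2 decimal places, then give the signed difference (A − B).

A: hapax=7, V=20, ratio=0.35
B: hapax=11, V=21, ratio=0.52
Difference = 0.35 − 0.52 = -0.17

-0.17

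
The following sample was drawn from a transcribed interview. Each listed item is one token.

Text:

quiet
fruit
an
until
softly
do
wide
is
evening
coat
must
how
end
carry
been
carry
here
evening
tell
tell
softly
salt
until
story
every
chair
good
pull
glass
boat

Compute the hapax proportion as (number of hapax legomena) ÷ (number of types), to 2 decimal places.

0.80

Frequencies: until:2, softly:2, evening:2, carry:2, tell:2, quiet:1, fruit:1, an:1, do:1, wide:1, is:1, coat:1, must:1, how:1, end:1, been:1, here:1, salt:1, story:1, every:1, … (5 more, each freq 1)
Hapax count = 20; type count = 25.
Ratio = 20 / 25 = 0.80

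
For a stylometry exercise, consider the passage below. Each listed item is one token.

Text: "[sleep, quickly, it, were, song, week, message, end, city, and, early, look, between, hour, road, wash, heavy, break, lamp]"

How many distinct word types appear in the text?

19

Distinct types: {and, between, break, city, early, end, heavy, hour, it, lamp, look, message, quickly, road, sleep, song, wash, week, were}
V = 19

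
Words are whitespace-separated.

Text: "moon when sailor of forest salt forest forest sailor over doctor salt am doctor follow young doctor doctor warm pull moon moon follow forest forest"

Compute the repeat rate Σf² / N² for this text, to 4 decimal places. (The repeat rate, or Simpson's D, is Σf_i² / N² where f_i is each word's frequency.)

0.1104

Frequencies: forest:5, doctor:4, moon:3, sailor:2, salt:2, follow:2, when:1, of:1, over:1, am:1, young:1, warm:1, pull:1
Σf² = 69; N² = 625
Repeat rate = 69 / 625 = 0.1104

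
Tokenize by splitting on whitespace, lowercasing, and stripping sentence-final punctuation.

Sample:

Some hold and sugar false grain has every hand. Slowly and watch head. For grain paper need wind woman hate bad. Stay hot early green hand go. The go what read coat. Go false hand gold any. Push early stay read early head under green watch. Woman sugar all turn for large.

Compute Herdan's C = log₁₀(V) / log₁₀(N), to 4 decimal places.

N = 52, V = 35.
log₁₀(V) = 1.544068, log₁₀(N) = 1.716003
C = 1.544068 / 1.716003 = 0.8998

0.8998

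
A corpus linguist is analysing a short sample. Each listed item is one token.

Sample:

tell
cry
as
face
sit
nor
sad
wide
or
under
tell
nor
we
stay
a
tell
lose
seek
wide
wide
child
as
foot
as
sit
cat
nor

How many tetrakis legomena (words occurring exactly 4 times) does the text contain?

0

Frequencies: tell:3, as:3, nor:3, wide:3, sit:2, cry:1, face:1, sad:1, or:1, under:1, we:1, stay:1, a:1, lose:1, seek:1, child:1, foot:1, cat:1
Words with frequency 4: (none)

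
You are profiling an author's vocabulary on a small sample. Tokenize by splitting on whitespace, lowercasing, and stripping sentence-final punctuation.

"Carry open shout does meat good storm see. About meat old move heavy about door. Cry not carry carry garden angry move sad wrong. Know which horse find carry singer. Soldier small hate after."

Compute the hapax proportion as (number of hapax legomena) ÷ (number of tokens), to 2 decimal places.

Frequencies: carry:4, meat:2, about:2, move:2, open:1, shout:1, does:1, good:1, storm:1, see:1, old:1, heavy:1, door:1, cry:1, not:1, garden:1, angry:1, sad:1, wrong:1, know:1, … (8 more, each freq 1)
Hapax count = 24; token count = 34.
Ratio = 24 / 34 = 0.71

0.71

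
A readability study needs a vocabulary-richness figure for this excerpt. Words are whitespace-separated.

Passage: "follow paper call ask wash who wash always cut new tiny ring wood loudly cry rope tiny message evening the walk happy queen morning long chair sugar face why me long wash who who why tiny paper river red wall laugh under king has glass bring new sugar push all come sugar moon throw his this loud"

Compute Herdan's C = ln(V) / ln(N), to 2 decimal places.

0.94

N = 57, V = 45.
ln(V) = 3.806662, ln(N) = 4.043051
C = 3.806662 / 4.043051 = 0.94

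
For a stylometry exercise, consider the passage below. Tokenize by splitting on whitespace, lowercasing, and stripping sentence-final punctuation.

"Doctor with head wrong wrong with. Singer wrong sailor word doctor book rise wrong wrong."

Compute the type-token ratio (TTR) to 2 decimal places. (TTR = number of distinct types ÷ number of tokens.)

N = 15 tokens, V = 9 types.
TTR = V / N = 9 / 15 = 0.60

0.60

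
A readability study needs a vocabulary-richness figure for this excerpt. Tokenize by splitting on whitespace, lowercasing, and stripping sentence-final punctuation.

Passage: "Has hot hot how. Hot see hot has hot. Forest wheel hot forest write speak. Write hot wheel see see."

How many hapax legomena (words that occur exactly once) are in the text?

Frequencies: hot:7, see:3, has:2, forest:2, wheel:2, write:2, how:1, speak:1
Hapax (freq=1): how, speak

2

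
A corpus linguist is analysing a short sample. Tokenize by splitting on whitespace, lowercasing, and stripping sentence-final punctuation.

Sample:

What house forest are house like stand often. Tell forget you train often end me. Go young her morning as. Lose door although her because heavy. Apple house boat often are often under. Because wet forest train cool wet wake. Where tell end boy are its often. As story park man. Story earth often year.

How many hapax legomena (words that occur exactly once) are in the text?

25

Frequencies: often:6, house:3, are:3, forest:2, tell:2, train:2, end:2, her:2, as:2, because:2, wet:2, story:2, what:1, like:1, stand:1, forget:1, you:1, me:1, go:1, young:1, … (17 more, each freq 1)
Hapax (freq=1): although, apple, boat, boy, cool, door, earth, forget, go, heavy, its, like, lose, man, me, morning, park, stand, under, wake, what, where, year, you, young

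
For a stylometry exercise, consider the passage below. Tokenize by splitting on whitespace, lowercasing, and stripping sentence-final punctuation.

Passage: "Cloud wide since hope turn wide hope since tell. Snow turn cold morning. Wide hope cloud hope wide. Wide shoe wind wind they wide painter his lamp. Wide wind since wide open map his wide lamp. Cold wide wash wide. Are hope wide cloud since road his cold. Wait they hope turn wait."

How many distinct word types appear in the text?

Distinct types: {are, cloud, cold, his, hope, lamp, map, morning, open, painter, road, shoe, since, snow, tell, they, turn, wait, wash, wide, wind}
V = 21

21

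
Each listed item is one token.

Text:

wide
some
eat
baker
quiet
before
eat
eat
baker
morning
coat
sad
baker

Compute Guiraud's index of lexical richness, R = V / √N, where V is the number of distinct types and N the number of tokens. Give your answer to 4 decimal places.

2.4962

N = 13, V = 9.
√N = 3.605551
R = 9 / 3.605551 = 2.4962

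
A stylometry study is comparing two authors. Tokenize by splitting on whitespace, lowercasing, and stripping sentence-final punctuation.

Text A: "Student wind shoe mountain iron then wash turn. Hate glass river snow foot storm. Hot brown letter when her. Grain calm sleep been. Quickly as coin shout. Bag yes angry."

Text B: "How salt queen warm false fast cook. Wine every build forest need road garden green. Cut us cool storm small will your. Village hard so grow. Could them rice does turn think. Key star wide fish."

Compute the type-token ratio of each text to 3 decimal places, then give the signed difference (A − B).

TTR(A) = 30/30 = 1.000
TTR(B) = 36/36 = 1.000
Difference = 1.000 − 1.000 = 0.000

0.000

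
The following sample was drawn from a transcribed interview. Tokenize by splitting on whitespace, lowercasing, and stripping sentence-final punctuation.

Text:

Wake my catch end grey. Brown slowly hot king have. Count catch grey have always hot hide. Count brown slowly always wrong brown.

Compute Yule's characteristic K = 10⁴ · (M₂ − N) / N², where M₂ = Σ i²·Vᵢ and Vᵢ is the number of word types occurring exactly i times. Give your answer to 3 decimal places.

378.072

Frequencies: brown:3, catch:2, grey:2, slowly:2, hot:2, have:2, count:2, always:2, wake:1, my:1, end:1, king:1, hide:1, wrong:1
N = 23. Frequency spectrum: V_1=6, V_2=7, V_3=1
M₂ = 1²·6 + 2²·7 + 3²·1 = 43
K = 10000 × (43 − 23) / 23² = 378.072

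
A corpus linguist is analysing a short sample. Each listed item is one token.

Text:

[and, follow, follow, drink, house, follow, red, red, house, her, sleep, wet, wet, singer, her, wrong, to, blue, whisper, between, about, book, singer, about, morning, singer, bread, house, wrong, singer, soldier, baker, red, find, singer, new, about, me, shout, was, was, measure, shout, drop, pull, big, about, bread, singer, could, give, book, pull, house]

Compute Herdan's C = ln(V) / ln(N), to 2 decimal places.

0.86

N = 54, V = 31.
ln(V) = 3.433987, ln(N) = 3.988984
C = 3.433987 / 3.988984 = 0.86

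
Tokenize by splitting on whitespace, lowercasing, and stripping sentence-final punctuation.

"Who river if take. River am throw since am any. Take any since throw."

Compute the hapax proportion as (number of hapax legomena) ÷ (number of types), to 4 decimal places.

Frequencies: river:2, take:2, am:2, throw:2, since:2, any:2, who:1, if:1
Hapax count = 2; type count = 8.
Ratio = 2 / 8 = 0.2500

0.2500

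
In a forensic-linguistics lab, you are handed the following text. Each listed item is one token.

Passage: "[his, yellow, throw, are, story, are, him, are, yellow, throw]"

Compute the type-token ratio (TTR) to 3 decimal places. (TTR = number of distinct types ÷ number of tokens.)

0.600

N = 10 tokens, V = 6 types.
TTR = V / N = 6 / 10 = 0.600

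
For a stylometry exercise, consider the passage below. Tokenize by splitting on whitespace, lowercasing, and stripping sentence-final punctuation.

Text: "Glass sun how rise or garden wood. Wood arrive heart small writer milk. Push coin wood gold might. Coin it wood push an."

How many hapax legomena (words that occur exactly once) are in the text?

15

Frequencies: wood:4, push:2, coin:2, glass:1, sun:1, how:1, rise:1, or:1, garden:1, arrive:1, heart:1, small:1, writer:1, milk:1, gold:1, might:1, it:1, an:1
Hapax (freq=1): an, arrive, garden, glass, gold, heart, how, it, might, milk, or, rise, small, sun, writer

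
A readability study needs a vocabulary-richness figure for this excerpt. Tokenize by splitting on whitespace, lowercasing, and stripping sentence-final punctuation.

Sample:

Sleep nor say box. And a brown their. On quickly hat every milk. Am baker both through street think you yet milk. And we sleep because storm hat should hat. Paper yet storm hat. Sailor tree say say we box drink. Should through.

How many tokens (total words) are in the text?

Tokens: sleep, nor, say, box, and, a, brown, their, on, quickly, hat, every, milk, am, baker, both, through, street, think, you, yet, milk, and, we, sleep, because, storm, hat, should, hat, paper, yet, storm, hat, sailor, tree, say, say, we, box, drink, should, through
N = 43

43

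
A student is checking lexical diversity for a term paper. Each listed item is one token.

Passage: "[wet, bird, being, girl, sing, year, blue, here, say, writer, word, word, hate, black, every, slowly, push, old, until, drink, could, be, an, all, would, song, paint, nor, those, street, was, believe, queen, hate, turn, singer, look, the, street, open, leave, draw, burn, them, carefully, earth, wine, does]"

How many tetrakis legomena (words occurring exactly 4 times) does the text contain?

0

Frequencies: word:2, hate:2, street:2, wet:1, bird:1, being:1, girl:1, sing:1, year:1, blue:1, here:1, say:1, writer:1, black:1, every:1, slowly:1, push:1, old:1, until:1, drink:1, … (25 more, each freq 1)
Words with frequency 4: (none)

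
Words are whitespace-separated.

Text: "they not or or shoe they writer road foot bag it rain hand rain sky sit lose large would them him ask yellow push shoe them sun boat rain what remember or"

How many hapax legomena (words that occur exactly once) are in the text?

Frequencies: or:3, rain:3, they:2, shoe:2, them:2, not:1, writer:1, road:1, foot:1, bag:1, it:1, hand:1, sky:1, sit:1, lose:1, large:1, would:1, him:1, ask:1, yellow:1, … (5 more, each freq 1)
Hapax (freq=1): ask, bag, boat, foot, hand, him, it, large, lose, not, push, remember, road, sit, sky, sun, what, would, writer, yellow

20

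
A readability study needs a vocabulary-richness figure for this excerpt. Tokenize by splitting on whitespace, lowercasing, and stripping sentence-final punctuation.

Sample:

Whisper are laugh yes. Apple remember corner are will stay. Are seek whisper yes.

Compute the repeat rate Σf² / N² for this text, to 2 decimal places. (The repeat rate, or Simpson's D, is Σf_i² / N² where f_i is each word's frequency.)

Frequencies: are:3, whisper:2, yes:2, laugh:1, apple:1, remember:1, corner:1, will:1, stay:1, seek:1
Σf² = 24; N² = 196
Repeat rate = 24 / 196 = 0.12

0.12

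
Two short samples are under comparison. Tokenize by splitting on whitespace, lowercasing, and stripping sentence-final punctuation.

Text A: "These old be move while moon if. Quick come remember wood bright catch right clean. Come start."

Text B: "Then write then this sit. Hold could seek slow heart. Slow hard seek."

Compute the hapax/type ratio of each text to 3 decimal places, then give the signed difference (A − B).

A: hapax=15, V=16, ratio=0.938
B: hapax=7, V=10, ratio=0.700
Difference = 0.938 − 0.700 = 0.238

0.238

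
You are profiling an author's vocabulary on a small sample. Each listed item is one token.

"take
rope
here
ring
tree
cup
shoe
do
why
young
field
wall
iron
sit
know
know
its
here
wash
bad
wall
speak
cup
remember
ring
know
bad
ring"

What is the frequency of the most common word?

3

Frequencies: ring:3, know:3, here:2, cup:2, wall:2, bad:2, take:1, rope:1, tree:1, shoe:1, do:1, why:1, young:1, field:1, iron:1, sit:1, its:1, wash:1, speak:1, remember:1
Most common: 'ring' with frequency 3.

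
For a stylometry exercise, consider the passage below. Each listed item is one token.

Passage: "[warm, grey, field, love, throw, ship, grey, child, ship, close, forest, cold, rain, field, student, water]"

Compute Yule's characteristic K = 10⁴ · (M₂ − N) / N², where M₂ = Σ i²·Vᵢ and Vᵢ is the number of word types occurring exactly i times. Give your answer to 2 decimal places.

234.38

Frequencies: grey:2, field:2, ship:2, warm:1, love:1, throw:1, child:1, close:1, forest:1, cold:1, rain:1, student:1, water:1
N = 16. Frequency spectrum: V_1=10, V_2=3
M₂ = 1²·10 + 2²·3 = 22
K = 10000 × (22 − 16) / 16² = 234.38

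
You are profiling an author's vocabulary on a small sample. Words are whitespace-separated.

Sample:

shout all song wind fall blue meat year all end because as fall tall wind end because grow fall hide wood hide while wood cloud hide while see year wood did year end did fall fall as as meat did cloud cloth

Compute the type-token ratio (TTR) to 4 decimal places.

0.4762

N = 42 tokens, V = 20 types.
TTR = V / N = 20 / 42 = 0.4762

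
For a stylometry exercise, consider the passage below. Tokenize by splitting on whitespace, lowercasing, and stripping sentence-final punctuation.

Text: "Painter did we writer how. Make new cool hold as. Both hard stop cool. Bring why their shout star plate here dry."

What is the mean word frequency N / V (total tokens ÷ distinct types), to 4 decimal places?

N = 22 tokens, V = 21 types.
Mean frequency = N / V = 22 / 21 = 1.0476

1.0476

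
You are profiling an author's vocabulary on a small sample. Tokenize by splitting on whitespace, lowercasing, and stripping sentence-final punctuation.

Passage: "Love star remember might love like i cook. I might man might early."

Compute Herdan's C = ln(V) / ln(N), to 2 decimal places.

0.86

N = 13, V = 9.
ln(V) = 2.197225, ln(N) = 2.564949
C = 2.197225 / 2.564949 = 0.86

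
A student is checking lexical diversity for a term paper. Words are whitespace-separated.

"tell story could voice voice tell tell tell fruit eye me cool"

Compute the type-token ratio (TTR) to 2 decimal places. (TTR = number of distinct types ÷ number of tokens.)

0.67

N = 12 tokens, V = 8 types.
TTR = V / N = 8 / 12 = 0.67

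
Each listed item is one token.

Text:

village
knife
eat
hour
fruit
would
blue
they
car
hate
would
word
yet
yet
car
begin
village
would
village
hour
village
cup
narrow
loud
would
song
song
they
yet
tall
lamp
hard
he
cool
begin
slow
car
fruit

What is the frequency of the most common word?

Frequencies: village:4, would:4, car:3, yet:3, hour:2, fruit:2, they:2, begin:2, song:2, knife:1, eat:1, blue:1, hate:1, word:1, cup:1, narrow:1, loud:1, tall:1, lamp:1, hard:1, … (3 more, each freq 1)
Most common: 'village' with frequency 4.

4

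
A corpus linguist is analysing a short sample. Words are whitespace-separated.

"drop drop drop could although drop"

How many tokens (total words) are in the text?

Tokens: drop, drop, drop, could, although, drop
N = 6

6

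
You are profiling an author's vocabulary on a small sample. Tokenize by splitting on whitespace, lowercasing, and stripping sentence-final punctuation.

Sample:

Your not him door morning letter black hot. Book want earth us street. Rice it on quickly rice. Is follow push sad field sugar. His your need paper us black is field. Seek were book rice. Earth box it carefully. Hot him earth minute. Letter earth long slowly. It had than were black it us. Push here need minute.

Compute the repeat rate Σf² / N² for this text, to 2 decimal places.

0.04

Frequencies: earth:4, it:4, black:3, us:3, rice:3, your:2, him:2, letter:2, hot:2, book:2, is:2, push:2, field:2, need:2, were:2, minute:2, not:1, door:1, morning:1, want:1, … (16 more, each freq 1)
Σf² = 123; N² = 3481
Repeat rate = 123 / 3481 = 0.04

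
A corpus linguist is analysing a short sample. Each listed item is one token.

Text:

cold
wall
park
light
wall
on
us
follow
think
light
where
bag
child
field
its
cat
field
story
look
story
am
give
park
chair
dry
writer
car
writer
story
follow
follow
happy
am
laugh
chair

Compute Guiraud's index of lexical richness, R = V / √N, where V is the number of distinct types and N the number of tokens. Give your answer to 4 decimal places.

4.0567

N = 35, V = 24.
√N = 5.916080
R = 24 / 5.916080 = 4.0567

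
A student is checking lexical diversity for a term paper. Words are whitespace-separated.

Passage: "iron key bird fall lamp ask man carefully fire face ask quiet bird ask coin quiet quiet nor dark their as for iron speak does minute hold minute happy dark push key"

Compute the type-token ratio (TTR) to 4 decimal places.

N = 32 tokens, V = 23 types.
TTR = V / N = 23 / 32 = 0.7188

0.7188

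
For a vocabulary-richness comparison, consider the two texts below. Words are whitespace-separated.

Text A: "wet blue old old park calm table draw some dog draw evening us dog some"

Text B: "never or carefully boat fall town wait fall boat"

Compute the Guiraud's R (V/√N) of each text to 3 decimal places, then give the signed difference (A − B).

0.507

A: V=11, N=15, R=2.840
B: V=7, N=9, R=2.333
Difference = 2.840 − 2.333 = 0.507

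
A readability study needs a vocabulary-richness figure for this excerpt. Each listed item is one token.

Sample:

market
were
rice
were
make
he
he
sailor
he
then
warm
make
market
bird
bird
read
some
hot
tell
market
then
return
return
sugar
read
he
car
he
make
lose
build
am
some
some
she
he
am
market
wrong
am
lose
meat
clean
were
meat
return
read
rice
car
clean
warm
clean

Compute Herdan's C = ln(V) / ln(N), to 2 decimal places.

0.79

N = 52, V = 23.
ln(V) = 3.135494, ln(N) = 3.951244
C = 3.135494 / 3.951244 = 0.79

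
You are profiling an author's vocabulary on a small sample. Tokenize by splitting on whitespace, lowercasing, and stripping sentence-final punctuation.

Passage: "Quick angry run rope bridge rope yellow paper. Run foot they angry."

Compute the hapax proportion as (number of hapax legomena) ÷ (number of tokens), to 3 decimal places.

0.500

Frequencies: angry:2, run:2, rope:2, quick:1, bridge:1, yellow:1, paper:1, foot:1, they:1
Hapax count = 6; token count = 12.
Ratio = 6 / 12 = 0.500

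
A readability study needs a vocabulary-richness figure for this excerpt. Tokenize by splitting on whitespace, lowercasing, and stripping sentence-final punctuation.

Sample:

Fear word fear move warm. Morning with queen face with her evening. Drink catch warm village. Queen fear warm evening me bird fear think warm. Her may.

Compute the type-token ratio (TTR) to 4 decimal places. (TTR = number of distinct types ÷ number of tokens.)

0.6296

N = 27 tokens, V = 17 types.
TTR = V / N = 17 / 27 = 0.6296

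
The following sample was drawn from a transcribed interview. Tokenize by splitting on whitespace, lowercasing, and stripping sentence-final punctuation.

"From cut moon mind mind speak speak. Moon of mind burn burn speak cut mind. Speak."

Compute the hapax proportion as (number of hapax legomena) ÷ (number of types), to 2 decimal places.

Frequencies: mind:4, speak:4, cut:2, moon:2, burn:2, from:1, of:1
Hapax count = 2; type count = 7.
Ratio = 2 / 7 = 0.29

0.29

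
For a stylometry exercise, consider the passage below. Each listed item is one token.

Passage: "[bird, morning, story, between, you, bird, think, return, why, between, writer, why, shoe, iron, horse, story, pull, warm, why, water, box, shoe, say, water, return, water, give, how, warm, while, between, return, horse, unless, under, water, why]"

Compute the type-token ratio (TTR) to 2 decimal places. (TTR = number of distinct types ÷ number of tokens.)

N = 37 tokens, V = 22 types.
TTR = V / N = 22 / 37 = 0.59

0.59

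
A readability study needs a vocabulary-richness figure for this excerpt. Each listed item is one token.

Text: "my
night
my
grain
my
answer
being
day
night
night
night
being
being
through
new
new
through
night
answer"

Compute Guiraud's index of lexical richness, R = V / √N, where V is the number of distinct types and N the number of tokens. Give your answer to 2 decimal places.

N = 19, V = 8.
√N = 4.358899
R = 8 / 4.358899 = 1.84

1.84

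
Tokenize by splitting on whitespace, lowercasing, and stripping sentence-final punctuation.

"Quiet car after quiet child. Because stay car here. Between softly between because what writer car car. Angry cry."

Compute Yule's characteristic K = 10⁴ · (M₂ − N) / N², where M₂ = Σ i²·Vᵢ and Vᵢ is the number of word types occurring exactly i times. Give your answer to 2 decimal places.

Frequencies: car:4, quiet:2, because:2, between:2, after:1, child:1, stay:1, here:1, softly:1, what:1, writer:1, angry:1, cry:1
N = 19. Frequency spectrum: V_1=9, V_2=3, V_4=1
M₂ = 1²·9 + 2²·3 + 4²·1 = 37
K = 10000 × (37 − 19) / 19² = 498.61

498.61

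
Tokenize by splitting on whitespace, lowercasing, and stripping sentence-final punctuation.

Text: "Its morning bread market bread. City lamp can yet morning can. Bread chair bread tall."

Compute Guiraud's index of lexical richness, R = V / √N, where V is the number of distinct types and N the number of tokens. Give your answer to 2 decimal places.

2.58

N = 15, V = 10.
√N = 3.872983
R = 10 / 3.872983 = 2.58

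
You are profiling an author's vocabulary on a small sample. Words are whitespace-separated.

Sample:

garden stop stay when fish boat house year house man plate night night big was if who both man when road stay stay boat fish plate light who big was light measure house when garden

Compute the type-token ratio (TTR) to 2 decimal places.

0.54

N = 35 tokens, V = 19 types.
TTR = V / N = 19 / 35 = 0.54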